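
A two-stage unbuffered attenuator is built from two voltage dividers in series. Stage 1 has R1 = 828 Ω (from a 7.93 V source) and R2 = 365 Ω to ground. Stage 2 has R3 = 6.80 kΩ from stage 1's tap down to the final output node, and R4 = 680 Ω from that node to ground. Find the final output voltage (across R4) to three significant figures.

Stage 2 presents R3+R4 = 7480 Ω as a load on stage 1's tap.
Stage 1's lower leg becomes R2‖(R3+R4) = 348.0 Ω, so V_mid = 7.93 × 348.0/1176 = 2.347 V.
Stage 2 is itself unloaded: V_out = V_mid × R4/(R3+R4) = 2.347 × 680/7480 = 0.213 V.

V_out ≈ 0.213 V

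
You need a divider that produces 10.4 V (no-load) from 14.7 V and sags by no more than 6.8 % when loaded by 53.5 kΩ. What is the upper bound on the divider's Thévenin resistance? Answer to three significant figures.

R_th ≤ 3.90 kΩ

Loading drop = R_th/(R_th + R_L) ≤ 0.0680, so R_th ≤ R_L · ε/(1−ε) = 53.5 kΩ × 0.0680/0.9320 = 3.90 kΩ.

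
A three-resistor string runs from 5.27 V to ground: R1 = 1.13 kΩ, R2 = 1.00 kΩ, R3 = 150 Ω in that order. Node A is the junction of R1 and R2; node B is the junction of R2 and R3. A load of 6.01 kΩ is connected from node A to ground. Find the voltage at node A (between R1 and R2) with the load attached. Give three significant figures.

Below node A the series string R2+R3 = 1150 Ω sits in parallel with the 6010 Ω load: 965.3 Ω.
V_A = 5.27 × 965.3/(1130 + 965.3) = 2.43 V.

V ≈ 2.43 V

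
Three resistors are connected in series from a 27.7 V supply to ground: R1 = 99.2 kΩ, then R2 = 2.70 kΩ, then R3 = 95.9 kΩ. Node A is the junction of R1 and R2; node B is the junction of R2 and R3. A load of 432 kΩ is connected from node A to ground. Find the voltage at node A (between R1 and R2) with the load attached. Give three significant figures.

V ≈ 12.4 V

Below node A the series string R2+R3 = 98.60 kΩ sits in parallel with the 432 kΩ load: 80.28 kΩ.
V_A = 27.7 × 80.28/(99.2 + 80.28) = 12.4 V.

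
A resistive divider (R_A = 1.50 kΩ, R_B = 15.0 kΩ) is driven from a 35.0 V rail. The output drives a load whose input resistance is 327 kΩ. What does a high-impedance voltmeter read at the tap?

V_out ≈ 31.7 V

The load sits in parallel with R_B: R_B‖R_L = (15.0 × 327) / (15.0 + 327) = 14.34 kΩ.
V_out = 35.0 × 14.34 / (1.50 + 14.34) = 35.0 × 14.34/15.84 = 31.7 V.
(Unloaded it would have been 31.8 V.)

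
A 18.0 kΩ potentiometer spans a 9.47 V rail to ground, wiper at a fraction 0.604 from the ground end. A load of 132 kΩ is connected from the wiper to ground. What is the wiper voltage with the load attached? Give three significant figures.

V ≈ 5.54 V

The wiper splits the pot into (1−α)R = 7.128 kΩ above and αR = 10.87 kΩ below.
Lower section ‖ load = 10.04 kΩ.
V_wiper = 9.47 × 10.04/(7.128 + 10.04) = 5.54 V.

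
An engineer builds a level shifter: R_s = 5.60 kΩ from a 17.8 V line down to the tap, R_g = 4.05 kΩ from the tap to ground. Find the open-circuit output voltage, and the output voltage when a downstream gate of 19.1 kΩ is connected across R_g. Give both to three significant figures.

Open-circuit: V = 17.8 × 4.05/(5.60 + 4.05) = 7.47 V.
With the load, R_g becomes R_g‖R_L = 3.341 kΩ, so V = 17.8 × 3.341/8.941 = 6.65 V.

Unloaded: 7.47 V; loaded: 6.65 V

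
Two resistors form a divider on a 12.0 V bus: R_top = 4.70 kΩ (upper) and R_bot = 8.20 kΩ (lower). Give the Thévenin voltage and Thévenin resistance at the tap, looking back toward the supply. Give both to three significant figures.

V_th is the open-circuit tap voltage: 12.0 × 8.20/(4.70 + 8.20) = 7.63 V.
With the supply zeroed, R_top and R_bot appear in parallel from the tap: R_th = R_top‖R_bot = (4.70 × 8.20)/12.90 = 2.99 kΩ.

V_th = 7.63 V, R_th = 2.99 kΩ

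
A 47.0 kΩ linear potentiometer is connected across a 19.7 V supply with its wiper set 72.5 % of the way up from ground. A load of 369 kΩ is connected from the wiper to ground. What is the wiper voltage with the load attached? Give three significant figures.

The wiper splits the pot into (1−α)R = 12.93 kΩ above and αR = 34.08 kΩ below.
Lower section ‖ load = 31.19 kΩ.
V_wiper = 19.7 × 31.19/(12.93 + 31.19) = 13.9 V.

V ≈ 13.9 V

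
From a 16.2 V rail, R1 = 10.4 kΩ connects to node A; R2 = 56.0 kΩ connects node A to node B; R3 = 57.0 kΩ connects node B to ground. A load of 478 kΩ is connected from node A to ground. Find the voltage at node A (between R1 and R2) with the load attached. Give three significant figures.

Below node A the series string R2+R3 = 113.0 kΩ sits in parallel with the 478 kΩ load: 91.39 kΩ.
V_A = 16.2 × 91.39/(10.4 + 91.39) = 14.5 V.

V ≈ 14.5 V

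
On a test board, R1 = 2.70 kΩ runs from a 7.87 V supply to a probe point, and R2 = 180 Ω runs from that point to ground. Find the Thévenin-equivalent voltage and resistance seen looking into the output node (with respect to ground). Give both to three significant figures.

V_th is the open-circuit tap voltage: 7.87 × 180/(2700 + 180) = 0.492 V.
With the supply zeroed, R1 and R2 appear in parallel from the tap: R_th = R1‖R2 = (2700 × 180)/2880 = 169 Ω.

V_th = 0.492 V, R_th = 169 Ω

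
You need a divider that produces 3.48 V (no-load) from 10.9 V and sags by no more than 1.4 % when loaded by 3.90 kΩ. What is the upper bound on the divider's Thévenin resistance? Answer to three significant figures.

Loading drop = R_th/(R_th + R_L) ≤ 0.0140, so R_th ≤ R_L · ε/(1−ε) = 3.90 kΩ × 0.0140/0.9860 = 55.4 Ω.
(Any R1, R2 with R2/(R1+R2) = 0.319 and R1‖R2 ≤ 55.4 Ω will meet the spec.)

R_th ≤ 55.4 Ω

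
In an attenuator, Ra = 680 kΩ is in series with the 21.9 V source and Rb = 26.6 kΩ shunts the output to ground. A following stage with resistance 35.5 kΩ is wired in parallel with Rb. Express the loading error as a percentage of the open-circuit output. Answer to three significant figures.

Unloaded V = 21.9 × 26.6/706.6 = 0.8244 V.
Loaded: Rb‖R_L = 15.21 kΩ, giving V = 21.9 × 15.21/695.2 = 0.4790 V.
Drop = (0.8244 − 0.4790) / 0.8244 = 41.9 %.

41.9 %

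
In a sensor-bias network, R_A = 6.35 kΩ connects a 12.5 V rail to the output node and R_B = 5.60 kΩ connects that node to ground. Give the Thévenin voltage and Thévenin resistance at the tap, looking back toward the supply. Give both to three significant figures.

V_th = 5.86 V, R_th = 2.98 kΩ

V_th is the open-circuit tap voltage: 12.5 × 5.60/(6.35 + 5.60) = 5.86 V.
With the supply zeroed, R_A and R_B appear in parallel from the tap: R_th = R_A‖R_B = (6.35 × 5.60)/11.95 = 2.98 kΩ.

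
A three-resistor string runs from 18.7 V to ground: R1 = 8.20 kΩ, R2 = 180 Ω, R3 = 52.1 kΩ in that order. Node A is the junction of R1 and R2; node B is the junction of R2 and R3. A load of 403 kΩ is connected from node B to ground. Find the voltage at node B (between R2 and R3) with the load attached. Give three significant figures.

At node B, R3 is in parallel with the load: R3‖R_L = 46140 Ω.
Below node A the resistance is R2 + (R3‖R_L) = 46320 Ω, so V_A = 18.7 × 46320/54520 = 15.89 V.
Then V_B = V_A × (R3‖R_L)/(R2 + R3‖R_L) = 15.89 × 46140/46320 = 15.8 V.

V ≈ 15.8 V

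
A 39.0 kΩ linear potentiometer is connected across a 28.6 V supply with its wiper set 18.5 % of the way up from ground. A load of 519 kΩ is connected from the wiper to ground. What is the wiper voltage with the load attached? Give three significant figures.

The wiper splits the pot into (1−α)R = 31.78 kΩ above and αR = 7.215 kΩ below.
Lower section ‖ load = 7.116 kΩ.
V_wiper = 28.6 × 7.116/(31.78 + 7.116) = 5.23 V.

V ≈ 5.23 V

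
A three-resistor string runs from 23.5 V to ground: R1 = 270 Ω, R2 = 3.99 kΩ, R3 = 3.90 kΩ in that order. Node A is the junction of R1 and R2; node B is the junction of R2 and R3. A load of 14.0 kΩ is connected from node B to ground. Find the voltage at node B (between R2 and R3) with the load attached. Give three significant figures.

V ≈ 9.81 V

At node B, R3 is in parallel with the load: R3‖R_L = 3050 Ω.
Below node A the resistance is R2 + (R3‖R_L) = 7040 Ω, so V_A = 23.5 × 7040/7310 = 22.63 V.
Then V_B = V_A × (R3‖R_L)/(R2 + R3‖R_L) = 22.63 × 3050/7040 = 9.81 V.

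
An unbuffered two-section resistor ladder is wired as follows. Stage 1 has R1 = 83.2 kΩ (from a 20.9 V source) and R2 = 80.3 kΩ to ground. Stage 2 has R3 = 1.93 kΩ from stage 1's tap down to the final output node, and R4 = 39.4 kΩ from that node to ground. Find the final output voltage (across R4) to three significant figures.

V_out ≈ 4.92 V

Stage 2 presents R3+R4 = 41.33 kΩ as a load on stage 1's tap.
Stage 1's lower leg becomes R2‖(R3+R4) = 27.29 kΩ, so V_mid = 20.9 × 27.29/110.5 = 5.162 V.
Stage 2 is itself unloaded: V_out = V_mid × R4/(R3+R4) = 5.162 × 39.4/41.33 = 4.92 V.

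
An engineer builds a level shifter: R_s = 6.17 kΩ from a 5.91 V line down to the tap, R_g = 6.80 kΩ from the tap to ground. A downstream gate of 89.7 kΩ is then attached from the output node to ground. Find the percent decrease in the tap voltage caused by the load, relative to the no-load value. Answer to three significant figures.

The divider's output (Thévenin) resistance is R_s‖R_g = 3.235 kΩ.
Fractional drop under load = R_th/(R_th + R_L) = 3.235 / (3.235 + 89.7) = 0.03481.
So the output falls by 3.48 %.

3.48 %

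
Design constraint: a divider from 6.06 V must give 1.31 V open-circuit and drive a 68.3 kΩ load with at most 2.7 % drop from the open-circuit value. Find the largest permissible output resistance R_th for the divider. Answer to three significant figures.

Loading drop = R_th/(R_th + R_L) ≤ 0.0270, so R_th ≤ R_L · ε/(1−ε) = 68.3 kΩ × 0.0270/0.9730 = 1.90 kΩ.
(Any R1, R2 with R2/(R1+R2) = 0.216 and R1‖R2 ≤ 1.90 kΩ will meet the spec.)

R_th ≤ 1.90 kΩ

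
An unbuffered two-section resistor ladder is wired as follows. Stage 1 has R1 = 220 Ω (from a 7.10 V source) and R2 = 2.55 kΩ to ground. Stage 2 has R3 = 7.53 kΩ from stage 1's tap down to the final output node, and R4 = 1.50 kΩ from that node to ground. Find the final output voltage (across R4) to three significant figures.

Stage 2 presents R3+R4 = 9030 Ω as a load on stage 1's tap.
Stage 1's lower leg becomes R2‖(R3+R4) = 1988 Ω, so V_mid = 7.10 × 1988/2208 = 6.393 V.
Stage 2 is itself unloaded: V_out = V_mid × R4/(R3+R4) = 6.393 × 1500/9030 = 1.06 V.

V_out ≈ 1.06 V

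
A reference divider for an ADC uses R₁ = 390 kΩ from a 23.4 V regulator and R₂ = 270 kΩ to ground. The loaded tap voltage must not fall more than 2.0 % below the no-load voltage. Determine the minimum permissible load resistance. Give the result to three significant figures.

R_L(min) ≈ 7.82 MΩ

Output resistance R_th = R₁‖R₂ = (390 × 270)/660.0 = 159.5 kΩ.
The fractional drop is R_th/(R_th + R_L); requiring this ≤ 0.0200 gives R_L ≥ R_th(1/0.0200 − 1) = 159.5 × 49.00 = 7.82 MΩ.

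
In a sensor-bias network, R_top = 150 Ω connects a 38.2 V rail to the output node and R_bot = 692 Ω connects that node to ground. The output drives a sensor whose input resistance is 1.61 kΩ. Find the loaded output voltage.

V_out ≈ 29.2 V

The load sits in parallel with R_bot: R_bot‖R_L = (692 × 1610) / (692 + 1610) = 484.0 Ω.
V_out = 38.2 × 484.0 / (150 + 484.0) = 38.2 × 484.0/634.0 = 29.2 V.
(Unloaded it would have been 31.4 V.)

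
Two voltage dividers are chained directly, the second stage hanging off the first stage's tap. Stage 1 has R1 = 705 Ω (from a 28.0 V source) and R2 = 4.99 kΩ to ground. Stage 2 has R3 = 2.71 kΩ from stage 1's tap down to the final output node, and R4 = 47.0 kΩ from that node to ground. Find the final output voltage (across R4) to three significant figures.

V_out ≈ 22.9 V

Stage 2 presents R3+R4 = 49710 Ω as a load on stage 1's tap.
Stage 1's lower leg becomes R2‖(R3+R4) = 4535 Ω, so V_mid = 28.0 × 4535/5240 = 24.23 V.
Stage 2 is itself unloaded: V_out = V_mid × R4/(R3+R4) = 24.23 × 47000/49710 = 22.9 V.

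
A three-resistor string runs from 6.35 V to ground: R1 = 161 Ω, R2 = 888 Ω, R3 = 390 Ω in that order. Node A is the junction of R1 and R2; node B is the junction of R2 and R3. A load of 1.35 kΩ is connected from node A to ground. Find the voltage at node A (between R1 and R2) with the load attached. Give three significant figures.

V ≈ 5.10 V

Below node A the series string R2+R3 = 1278 Ω sits in parallel with the 1350 Ω load: 656.5 Ω.
V_A = 6.35 × 656.5/(161 + 656.5) = 5.10 V.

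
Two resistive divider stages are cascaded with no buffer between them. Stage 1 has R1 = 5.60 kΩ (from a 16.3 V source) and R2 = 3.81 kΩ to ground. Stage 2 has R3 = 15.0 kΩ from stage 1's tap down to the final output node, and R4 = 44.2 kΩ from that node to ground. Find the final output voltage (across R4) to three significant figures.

Stage 2 presents R3+R4 = 59.20 kΩ as a load on stage 1's tap.
Stage 1's lower leg becomes R2‖(R3+R4) = 3.580 kΩ, so V_mid = 16.3 × 3.580/9.180 = 6.356 V.
Stage 2 is itself unloaded: V_out = V_mid × R4/(R3+R4) = 6.356 × 44.2/59.20 = 4.75 V.

V_out ≈ 4.75 V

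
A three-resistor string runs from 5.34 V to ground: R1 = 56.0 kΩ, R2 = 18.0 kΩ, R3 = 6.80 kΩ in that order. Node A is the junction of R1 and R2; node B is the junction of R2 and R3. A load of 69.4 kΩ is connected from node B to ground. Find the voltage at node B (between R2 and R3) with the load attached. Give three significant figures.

V ≈ 0.412 V

At node B, R3 is in parallel with the load: R3‖R_L = 6.193 kΩ.
Below node A the resistance is R2 + (R3‖R_L) = 24.19 kΩ, so V_A = 5.34 × 24.19/80.19 = 1.611 V.
Then V_B = V_A × (R3‖R_L)/(R2 + R3‖R_L) = 1.611 × 6.193/24.19 = 0.412 V.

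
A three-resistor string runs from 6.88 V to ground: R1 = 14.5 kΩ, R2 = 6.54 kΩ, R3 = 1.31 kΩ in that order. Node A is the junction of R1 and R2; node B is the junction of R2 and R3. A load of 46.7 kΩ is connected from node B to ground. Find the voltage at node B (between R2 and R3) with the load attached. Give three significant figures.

V ≈ 0.393 V

At node B, R3 is in parallel with the load: R3‖R_L = 1.274 kΩ.
Below node A the resistance is R2 + (R3‖R_L) = 7.814 kΩ, so V_A = 6.88 × 7.814/22.31 = 2.409 V.
Then V_B = V_A × (R3‖R_L)/(R2 + R3‖R_L) = 2.409 × 1.274/7.814 = 0.393 V.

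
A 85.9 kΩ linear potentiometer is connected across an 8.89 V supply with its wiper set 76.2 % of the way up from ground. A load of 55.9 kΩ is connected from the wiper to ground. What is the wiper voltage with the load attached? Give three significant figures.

The wiper splits the pot into (1−α)R = 20.44 kΩ above and αR = 65.46 kΩ below.
Lower section ‖ load = 30.15 kΩ.
V_wiper = 8.89 × 30.15/(20.44 + 30.15) = 5.30 V.

V ≈ 5.30 V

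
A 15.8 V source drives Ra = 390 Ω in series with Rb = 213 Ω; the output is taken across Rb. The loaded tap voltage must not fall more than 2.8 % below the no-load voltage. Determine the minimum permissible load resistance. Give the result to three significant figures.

Output resistance R_th = Ra‖Rb = (390 × 213)/603.0 = 137.8 Ω.
The fractional drop is R_th/(R_th + R_L); requiring this ≤ 0.0280 gives R_L ≥ R_th(1/0.0280 − 1) = 137.8 × 34.71 = 4.78 kΩ.

R_L(min) ≈ 4.78 kΩ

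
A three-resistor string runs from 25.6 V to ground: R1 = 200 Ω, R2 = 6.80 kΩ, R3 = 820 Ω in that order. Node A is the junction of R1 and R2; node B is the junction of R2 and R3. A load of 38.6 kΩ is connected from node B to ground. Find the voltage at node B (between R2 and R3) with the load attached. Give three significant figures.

At node B, R3 is in parallel with the load: R3‖R_L = 802.9 Ω.
Below node A the resistance is R2 + (R3‖R_L) = 7603 Ω, so V_A = 25.6 × 7603/7803 = 24.94 V.
Then V_B = V_A × (R3‖R_L)/(R2 + R3‖R_L) = 24.94 × 802.9/7603 = 2.63 V.

V ≈ 2.63 V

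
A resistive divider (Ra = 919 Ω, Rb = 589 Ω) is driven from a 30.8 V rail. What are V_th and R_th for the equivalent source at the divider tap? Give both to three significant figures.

V_th = 12.0 V, R_th = 359 Ω

V_th is the open-circuit tap voltage: 30.8 × 589/(919 + 589) = 12.0 V.
With the supply zeroed, Ra and Rb appear in parallel from the tap: R_th = Ra‖Rb = (919 × 589)/1508 = 359 Ω.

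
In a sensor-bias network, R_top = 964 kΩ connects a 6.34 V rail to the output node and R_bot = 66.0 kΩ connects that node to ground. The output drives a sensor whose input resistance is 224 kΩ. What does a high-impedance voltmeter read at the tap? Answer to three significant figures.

V_out ≈ 0.318 V

The load sits in parallel with R_bot: R_bot‖R_L = (66.0 × 224) / (66.0 + 224) = 50.98 kΩ.
V_out = 6.34 × 50.98 / (964 + 50.98) = 6.34 × 50.98/1015 = 0.318 V.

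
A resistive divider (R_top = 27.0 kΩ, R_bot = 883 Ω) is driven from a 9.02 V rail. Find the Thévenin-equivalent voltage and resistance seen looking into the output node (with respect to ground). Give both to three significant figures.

V_th is the open-circuit tap voltage: 9.02 × 883/(27000 + 883) = 0.286 V.
With the supply zeroed, R_top and R_bot appear in parallel from the tap: R_th = R_top‖R_bot = (27000 × 883)/27880 = 855 Ω.

V_th = 0.286 V, R_th = 855 Ω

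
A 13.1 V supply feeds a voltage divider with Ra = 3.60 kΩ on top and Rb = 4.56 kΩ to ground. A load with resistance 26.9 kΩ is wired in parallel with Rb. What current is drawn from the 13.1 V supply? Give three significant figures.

Rb‖R_L = 3.899 kΩ, so the source sees Ra + Rb‖R_L = 7.499 kΩ.
I = 13.1 V / 7.499 kΩ = 1.75 mA.

I ≈ 1.75 mA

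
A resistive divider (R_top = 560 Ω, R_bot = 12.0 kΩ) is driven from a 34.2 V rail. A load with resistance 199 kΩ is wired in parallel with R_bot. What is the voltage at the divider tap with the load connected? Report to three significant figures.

The load sits in parallel with R_bot: R_bot‖R_L = (12000 × 199000) / (12000 + 199000) = 11320 Ω.
V_out = 34.2 × 11320 / (560 + 11320) = 34.2 × 11320/11880 = 32.6 V.

V_out ≈ 32.6 V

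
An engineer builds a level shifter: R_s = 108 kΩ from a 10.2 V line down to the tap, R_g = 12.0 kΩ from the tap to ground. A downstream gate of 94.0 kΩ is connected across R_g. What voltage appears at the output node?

The load sits in parallel with R_g: R_g‖R_L = (12.0 × 94.0) / (12.0 + 94.0) = 10.64 kΩ.
V_out = 10.2 × 10.64 / (108 + 10.64) = 10.2 × 10.64/118.6 = 0.915 V.
(Unloaded it would have been 1.02 V.)

V_out ≈ 0.915 V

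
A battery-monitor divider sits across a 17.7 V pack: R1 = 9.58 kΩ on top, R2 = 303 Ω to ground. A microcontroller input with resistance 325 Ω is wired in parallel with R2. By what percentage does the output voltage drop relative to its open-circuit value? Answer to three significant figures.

The divider's output (Thévenin) resistance is R1‖R2 = 293.7 Ω.
Fractional drop under load = R_th/(R_th + R_L) = 293.7 / (293.7 + 325) = 0.4747.
So the output falls by 47.5 %.

47.5 %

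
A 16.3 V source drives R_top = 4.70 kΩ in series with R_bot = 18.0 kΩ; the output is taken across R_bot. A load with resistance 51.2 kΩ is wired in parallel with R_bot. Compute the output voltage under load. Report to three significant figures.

V_out ≈ 12.0 V

The load sits in parallel with R_bot: R_bot‖R_L = (18.0 × 51.2) / (18.0 + 51.2) = 13.32 kΩ.
V_out = 16.3 × 13.32 / (4.70 + 13.32) = 16.3 × 13.32/18.02 = 12.0 V.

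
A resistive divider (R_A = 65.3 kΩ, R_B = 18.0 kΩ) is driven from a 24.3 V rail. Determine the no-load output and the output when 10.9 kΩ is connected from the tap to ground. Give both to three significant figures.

Unloaded: 5.25 V; loaded: 2.29 V

Open-circuit: V = 24.3 × 18.0/(65.3 + 18.0) = 5.25 V.
With the load, R_B becomes R_B‖R_L = 6.789 kΩ, so V = 24.3 × 6.789/72.09 = 2.29 V.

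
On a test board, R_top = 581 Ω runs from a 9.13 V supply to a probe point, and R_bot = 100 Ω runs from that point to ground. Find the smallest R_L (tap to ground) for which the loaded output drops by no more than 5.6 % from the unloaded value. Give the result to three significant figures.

Output resistance R_th = R_top‖R_bot = (581 × 100)/681.0 = 85.32 Ω.
The fractional drop is R_th/(R_th + R_L); requiring this ≤ 0.0560 gives R_L ≥ R_th(1/0.0560 − 1) = 85.32 × 16.86 = 1.44 kΩ.

R_L(min) ≈ 1.44 kΩ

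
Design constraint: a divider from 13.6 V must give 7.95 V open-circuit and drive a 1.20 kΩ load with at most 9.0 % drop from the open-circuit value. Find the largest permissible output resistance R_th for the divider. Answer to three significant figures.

Loading drop = R_th/(R_th + R_L) ≤ 0.0900, so R_th ≤ R_L · ε/(1−ε) = 1.20 kΩ × 0.0900/0.9100 = 119 Ω.

R_th ≤ 119 Ω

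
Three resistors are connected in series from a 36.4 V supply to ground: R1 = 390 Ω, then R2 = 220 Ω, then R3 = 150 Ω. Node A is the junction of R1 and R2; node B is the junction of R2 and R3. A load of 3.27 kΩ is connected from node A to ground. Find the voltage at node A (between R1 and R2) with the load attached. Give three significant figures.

Below node A the series string R2+R3 = 370.0 Ω sits in parallel with the 3270 Ω load: 332.4 Ω.
V_A = 36.4 × 332.4/(390 + 332.4) = 16.7 V.

V ≈ 16.7 V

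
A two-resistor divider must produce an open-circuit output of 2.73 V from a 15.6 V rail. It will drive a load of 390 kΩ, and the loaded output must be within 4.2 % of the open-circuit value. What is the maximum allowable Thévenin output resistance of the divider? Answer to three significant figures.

R_th ≤ 17.1 kΩ

Loading drop = R_th/(R_th + R_L) ≤ 0.0420, so R_th ≤ R_L · ε/(1−ε) = 390 kΩ × 0.0420/0.9580 = 17.1 kΩ.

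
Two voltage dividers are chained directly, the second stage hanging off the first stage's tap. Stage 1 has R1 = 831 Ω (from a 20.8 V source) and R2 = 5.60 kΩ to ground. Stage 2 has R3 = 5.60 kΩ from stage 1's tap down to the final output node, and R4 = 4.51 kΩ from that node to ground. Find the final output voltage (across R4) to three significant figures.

V_out ≈ 7.54 V

Stage 2 presents R3+R4 = 10110 Ω as a load on stage 1's tap.
Stage 1's lower leg becomes R2‖(R3+R4) = 3604 Ω, so V_mid = 20.8 × 3604/4435 = 16.90 V.
Stage 2 is itself unloaded: V_out = V_mid × R4/(R3+R4) = 16.90 × 4510/10110 = 7.54 V.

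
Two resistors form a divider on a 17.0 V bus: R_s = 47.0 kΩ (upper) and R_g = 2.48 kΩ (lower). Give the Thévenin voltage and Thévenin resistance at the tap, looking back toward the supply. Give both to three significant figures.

V_th = 0.852 V, R_th = 2.36 kΩ

V_th is the open-circuit tap voltage: 17.0 × 2.48/(47.0 + 2.48) = 0.852 V.
With the supply zeroed, R_s and R_g appear in parallel from the tap: R_th = R_s‖R_g = (47.0 × 2.48)/49.48 = 2.36 kΩ.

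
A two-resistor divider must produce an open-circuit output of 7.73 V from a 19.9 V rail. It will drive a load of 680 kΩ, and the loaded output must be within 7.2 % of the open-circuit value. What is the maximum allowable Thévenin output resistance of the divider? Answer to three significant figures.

R_th ≤ 52.8 kΩ

Loading drop = R_th/(R_th + R_L) ≤ 0.0720, so R_th ≤ R_L · ε/(1−ε) = 680 kΩ × 0.0720/0.9280 = 52.8 kΩ.
(Any R1, R2 with R2/(R1+R2) = 0.388 and R1‖R2 ≤ 52.8 kΩ will meet the spec.)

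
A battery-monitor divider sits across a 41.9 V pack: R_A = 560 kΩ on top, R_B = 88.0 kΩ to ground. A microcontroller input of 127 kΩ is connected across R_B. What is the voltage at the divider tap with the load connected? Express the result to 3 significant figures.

The load sits in parallel with R_B: R_B‖R_L = (88.0 × 127) / (88.0 + 127) = 51.98 kΩ.
V_out = 41.9 × 51.98 / (560 + 51.98) = 41.9 × 51.98/612.0 = 3.56 V.
(Unloaded it would have been 5.69 V.)

V_out ≈ 3.56 V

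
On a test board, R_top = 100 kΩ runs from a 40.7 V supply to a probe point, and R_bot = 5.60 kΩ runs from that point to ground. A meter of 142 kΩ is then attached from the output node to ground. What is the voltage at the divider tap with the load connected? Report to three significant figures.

The load sits in parallel with R_bot: R_bot‖R_L = (5.60 × 142) / (5.60 + 142) = 5.388 kΩ.
V_out = 40.7 × 5.388 / (100 + 5.388) = 40.7 × 5.388/105.4 = 2.08 V.
(Unloaded it would have been 2.16 V.)

V_out ≈ 2.08 V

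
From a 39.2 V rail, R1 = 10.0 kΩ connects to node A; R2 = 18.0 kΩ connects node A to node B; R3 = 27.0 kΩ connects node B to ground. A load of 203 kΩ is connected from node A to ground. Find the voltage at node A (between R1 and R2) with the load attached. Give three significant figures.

Below node A the series string R2+R3 = 45.00 kΩ sits in parallel with the 203 kΩ load: 36.83 kΩ.
V_A = 39.2 × 36.83/(10.0 + 36.83) = 30.8 V.

V ≈ 30.8 V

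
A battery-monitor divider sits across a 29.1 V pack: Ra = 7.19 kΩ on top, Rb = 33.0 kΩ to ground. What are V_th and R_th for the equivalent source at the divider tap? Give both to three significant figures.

V_th is the open-circuit tap voltage: 29.1 × 33.0/(7.19 + 33.0) = 23.9 V.
With the supply zeroed, Ra and Rb appear in parallel from the tap: R_th = Ra‖Rb = (7.19 × 33.0)/40.19 = 5.90 kΩ.

V_th = 23.9 V, R_th = 5.90 kΩ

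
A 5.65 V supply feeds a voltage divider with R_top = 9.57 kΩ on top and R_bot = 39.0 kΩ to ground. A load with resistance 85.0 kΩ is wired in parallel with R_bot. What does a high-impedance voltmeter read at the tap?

V_out ≈ 4.16 V

The load sits in parallel with R_bot: R_bot‖R_L = (39.0 × 85.0) / (39.0 + 85.0) = 26.73 kΩ.
V_out = 5.65 × 26.73 / (9.57 + 26.73) = 5.65 × 26.73/36.30 = 4.16 V.
(Unloaded it would have been 4.54 V.)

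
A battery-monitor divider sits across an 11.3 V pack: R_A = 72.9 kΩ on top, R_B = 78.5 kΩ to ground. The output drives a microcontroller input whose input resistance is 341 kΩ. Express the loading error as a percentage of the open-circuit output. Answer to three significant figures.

9.98 %

The divider's output (Thévenin) resistance is R_A‖R_B = 37.80 kΩ.
Fractional drop under load = R_th/(R_th + R_L) = 37.80 / (37.80 + 341) = 0.09978.
So the output falls by 9.98 %.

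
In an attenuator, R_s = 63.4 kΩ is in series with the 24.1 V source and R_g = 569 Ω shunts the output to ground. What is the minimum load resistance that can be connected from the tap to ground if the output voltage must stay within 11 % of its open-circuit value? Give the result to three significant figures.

Output resistance R_th = R_s‖R_g = (63400 × 569)/63970 = 563.9 Ω.
The fractional drop is R_th/(R_th + R_L); requiring this ≤ 0.110 gives R_L ≥ R_th(1/0.110 − 1) = 563.9 × 8.091 = 4.56 kΩ.

R_L(min) ≈ 4.56 kΩ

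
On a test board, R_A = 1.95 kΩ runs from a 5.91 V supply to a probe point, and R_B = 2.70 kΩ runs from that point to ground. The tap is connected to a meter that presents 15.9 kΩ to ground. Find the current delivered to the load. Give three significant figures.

I_L ≈ 0.201 mA

R_B‖R_L = 2.308 kΩ; V_out = 5.91 × 2.308/4.258 = 3.203 V.
I_L = V_out / R_L = 3.203 / 15.9 kΩ = 0.201 mA.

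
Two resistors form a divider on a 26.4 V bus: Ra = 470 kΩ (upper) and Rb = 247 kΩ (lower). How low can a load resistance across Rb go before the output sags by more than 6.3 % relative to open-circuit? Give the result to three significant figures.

R_L(min) ≈ 2.41 MΩ

Output resistance R_th = Ra‖Rb = (470 × 247)/717.0 = 161.9 kΩ.
The fractional drop is R_th/(R_th + R_L); requiring this ≤ 0.0630 gives R_L ≥ R_th(1/0.0630 − 1) = 161.9 × 14.87 = 2.41 MΩ.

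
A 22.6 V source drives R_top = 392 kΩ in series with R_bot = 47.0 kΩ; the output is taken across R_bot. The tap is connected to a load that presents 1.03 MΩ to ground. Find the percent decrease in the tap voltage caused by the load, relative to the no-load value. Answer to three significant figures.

3.92 %

The divider's output (Thévenin) resistance is R_top‖R_bot = 41.97 kΩ.
Fractional drop under load = R_th/(R_th + R_L) = 41.97 / (41.97 + 1030) = 0.03915.
So the output falls by 3.92 %.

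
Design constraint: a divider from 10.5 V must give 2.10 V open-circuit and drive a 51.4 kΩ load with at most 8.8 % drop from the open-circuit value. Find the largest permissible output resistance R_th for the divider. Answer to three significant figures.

R_th ≤ 4.96 kΩ

Loading drop = R_th/(R_th + R_L) ≤ 0.0880, so R_th ≤ R_L · ε/(1−ε) = 51.4 kΩ × 0.0880/0.9120 = 4.96 kΩ.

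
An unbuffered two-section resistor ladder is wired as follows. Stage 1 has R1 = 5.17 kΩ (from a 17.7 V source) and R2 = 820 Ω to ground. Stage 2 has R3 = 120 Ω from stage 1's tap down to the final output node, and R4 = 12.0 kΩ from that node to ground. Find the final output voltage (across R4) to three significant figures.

V_out ≈ 2.27 V

Stage 2 presents R3+R4 = 12120 Ω as a load on stage 1's tap.
Stage 1's lower leg becomes R2‖(R3+R4) = 768.0 Ω, so V_mid = 17.7 × 768.0/5938 = 2.289 V.
Stage 2 is itself unloaded: V_out = V_mid × R4/(R3+R4) = 2.289 × 12000/12120 = 2.27 V.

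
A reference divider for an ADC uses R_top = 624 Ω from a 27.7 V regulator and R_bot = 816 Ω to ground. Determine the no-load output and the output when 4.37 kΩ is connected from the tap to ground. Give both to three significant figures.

Unloaded: 15.7 V; loaded: 14.5 V

Open-circuit: V = 27.7 × 816/(624 + 816) = 15.7 V.
With the load, R_bot becomes R_bot‖R_L = 687.6 Ω, so V = 27.7 × 687.6/1312 = 14.5 V.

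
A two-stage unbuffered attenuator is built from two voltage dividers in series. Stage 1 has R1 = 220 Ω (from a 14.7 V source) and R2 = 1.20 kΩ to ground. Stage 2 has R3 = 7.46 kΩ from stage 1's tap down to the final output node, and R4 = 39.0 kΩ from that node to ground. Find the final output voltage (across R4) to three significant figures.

V_out ≈ 10.4 V

Stage 2 presents R3+R4 = 46460 Ω as a load on stage 1's tap.
Stage 1's lower leg becomes R2‖(R3+R4) = 1170 Ω, so V_mid = 14.7 × 1170/1390 = 12.37 V.
Stage 2 is itself unloaded: V_out = V_mid × R4/(R3+R4) = 12.37 × 39000/46460 = 10.4 V.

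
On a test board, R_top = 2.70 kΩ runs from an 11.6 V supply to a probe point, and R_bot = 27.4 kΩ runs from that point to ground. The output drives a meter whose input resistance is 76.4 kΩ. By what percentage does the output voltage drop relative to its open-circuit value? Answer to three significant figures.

The divider's output (Thévenin) resistance is R_top‖R_bot = 2.458 kΩ.
Fractional drop under load = R_th/(R_th + R_L) = 2.458 / (2.458 + 76.4) = 0.03117.
So the output falls by 3.12 %.

3.12 %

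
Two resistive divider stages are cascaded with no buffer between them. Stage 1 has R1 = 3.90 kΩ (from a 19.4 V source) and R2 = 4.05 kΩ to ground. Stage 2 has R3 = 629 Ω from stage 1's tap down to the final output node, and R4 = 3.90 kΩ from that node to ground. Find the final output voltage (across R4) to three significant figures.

V_out ≈ 5.92 V

Stage 2 presents R3+R4 = 4529 Ω as a load on stage 1's tap.
Stage 1's lower leg becomes R2‖(R3+R4) = 2138 Ω, so V_mid = 19.4 × 2138/6038 = 6.869 V.
Stage 2 is itself unloaded: V_out = V_mid × R4/(R3+R4) = 6.869 × 3900/4529 = 5.92 V.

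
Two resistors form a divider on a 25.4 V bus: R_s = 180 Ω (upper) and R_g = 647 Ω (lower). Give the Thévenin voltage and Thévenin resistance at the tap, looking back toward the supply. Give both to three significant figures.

V_th = 19.9 V, R_th = 141 Ω

V_th is the open-circuit tap voltage: 25.4 × 647/(180 + 647) = 19.9 V.
With the supply zeroed, R_s and R_g appear in parallel from the tap: R_th = R_s‖R_g = (180 × 647)/827.0 = 141 Ω.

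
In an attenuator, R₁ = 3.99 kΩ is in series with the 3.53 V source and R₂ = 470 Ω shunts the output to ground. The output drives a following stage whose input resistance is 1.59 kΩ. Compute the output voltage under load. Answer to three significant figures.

The load sits in parallel with R₂: R₂‖R_L = (470 × 1590) / (470 + 1590) = 362.8 Ω.
V_out = 3.53 × 362.8 / (3990 + 362.8) = 3.53 × 362.8/4353 = 0.294 V.

V_out ≈ 0.294 V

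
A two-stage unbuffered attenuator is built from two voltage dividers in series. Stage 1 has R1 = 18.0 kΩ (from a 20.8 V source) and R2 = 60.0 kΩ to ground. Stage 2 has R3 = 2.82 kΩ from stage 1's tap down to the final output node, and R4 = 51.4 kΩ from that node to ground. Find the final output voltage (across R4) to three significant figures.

V_out ≈ 12.1 V

Stage 2 presents R3+R4 = 54.22 kΩ as a load on stage 1's tap.
Stage 1's lower leg becomes R2‖(R3+R4) = 28.48 kΩ, so V_mid = 20.8 × 28.48/46.48 = 12.75 V.
Stage 2 is itself unloaded: V_out = V_mid × R4/(R3+R4) = 12.75 × 51.4/54.22 = 12.1 V.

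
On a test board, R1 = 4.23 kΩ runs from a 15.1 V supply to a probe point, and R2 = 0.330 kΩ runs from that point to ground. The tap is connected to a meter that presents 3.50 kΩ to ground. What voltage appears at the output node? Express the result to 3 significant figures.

V_out ≈ 1.00 V

The load sits in parallel with R2: R2‖R_L = (330 × 3500) / (330 + 3500) = 301.6 Ω.
V_out = 15.1 × 301.6 / (4230 + 301.6) = 15.1 × 301.6/4532 = 1.00 V.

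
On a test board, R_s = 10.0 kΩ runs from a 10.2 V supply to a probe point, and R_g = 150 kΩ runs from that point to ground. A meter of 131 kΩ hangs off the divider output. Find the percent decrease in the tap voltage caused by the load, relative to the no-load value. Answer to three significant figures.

6.68 %

The divider's output (Thévenin) resistance is R_s‖R_g = 9.375 kΩ.
Fractional drop under load = R_th/(R_th + R_L) = 9.375 / (9.375 + 131) = 0.06679.
So the output falls by 6.68 %.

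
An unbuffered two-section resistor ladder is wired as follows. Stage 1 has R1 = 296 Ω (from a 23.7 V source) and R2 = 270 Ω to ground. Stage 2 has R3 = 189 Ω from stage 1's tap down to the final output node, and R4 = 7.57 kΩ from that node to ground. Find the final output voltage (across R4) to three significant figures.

Stage 2 presents R3+R4 = 7759 Ω as a load on stage 1's tap.
Stage 1's lower leg becomes R2‖(R3+R4) = 260.9 Ω, so V_mid = 23.7 × 260.9/556.9 = 11.10 V.
Stage 2 is itself unloaded: V_out = V_mid × R4/(R3+R4) = 11.10 × 7570/7759 = 10.8 V.

V_out ≈ 10.8 V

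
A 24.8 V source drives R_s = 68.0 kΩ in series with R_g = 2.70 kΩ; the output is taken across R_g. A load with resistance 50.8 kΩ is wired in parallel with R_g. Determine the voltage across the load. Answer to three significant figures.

The load sits in parallel with R_g: R_g‖R_L = (2.70 × 50.8) / (2.70 + 50.8) = 2.564 kΩ.
V_out = 24.8 × 2.564 / (68.0 + 2.564) = 24.8 × 2.564/70.56 = 0.901 V.

V_out ≈ 0.901 V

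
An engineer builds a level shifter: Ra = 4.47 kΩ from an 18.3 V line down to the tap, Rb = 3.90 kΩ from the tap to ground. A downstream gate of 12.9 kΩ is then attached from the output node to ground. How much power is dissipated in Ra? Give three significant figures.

P ≈ 26.9 mW

Total resistance from the source is Ra + (Rb‖R_L) = 7.465 kΩ, so I = 18.3/7.465 kΩ = 2.452 mA.
P = I²·Ra = (2.452 mA)² × 4.47 kΩ = 26.9 mW.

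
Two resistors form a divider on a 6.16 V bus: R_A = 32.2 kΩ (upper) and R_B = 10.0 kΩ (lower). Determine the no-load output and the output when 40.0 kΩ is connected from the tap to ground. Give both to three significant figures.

Open-circuit: V = 6.16 × 10.0/(32.2 + 10.0) = 1.46 V.
With the load, R_B becomes R_B‖R_L = 8.000 kΩ, so V = 6.16 × 8.000/40.20 = 1.23 V.

Unloaded: 1.46 V; loaded: 1.23 V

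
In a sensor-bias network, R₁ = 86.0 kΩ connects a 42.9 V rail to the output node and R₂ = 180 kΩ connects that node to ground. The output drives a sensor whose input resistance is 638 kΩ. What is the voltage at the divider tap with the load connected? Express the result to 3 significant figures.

V_out ≈ 26.6 V

The load sits in parallel with R₂: R₂‖R_L = (180 × 638) / (180 + 638) = 140.4 kΩ.
V_out = 42.9 × 140.4 / (86.0 + 140.4) = 42.9 × 140.4/226.4 = 26.6 V.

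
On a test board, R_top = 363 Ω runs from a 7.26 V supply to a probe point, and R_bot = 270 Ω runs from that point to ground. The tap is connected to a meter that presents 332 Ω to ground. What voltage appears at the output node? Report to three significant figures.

The load sits in parallel with R_bot: R_bot‖R_L = (270 × 332) / (270 + 332) = 148.9 Ω.
V_out = 7.26 × 148.9 / (363 + 148.9) = 7.26 × 148.9/511.9 = 2.11 V.

V_out ≈ 2.11 V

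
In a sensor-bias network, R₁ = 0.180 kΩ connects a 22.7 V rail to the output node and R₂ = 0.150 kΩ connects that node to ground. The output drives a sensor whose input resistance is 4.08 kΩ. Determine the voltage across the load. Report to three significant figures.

The load sits in parallel with R₂: R₂‖R_L = (150 × 4080) / (150 + 4080) = 144.7 Ω.
V_out = 22.7 × 144.7 / (180 + 144.7) = 22.7 × 144.7/324.7 = 10.1 V.

V_out ≈ 10.1 V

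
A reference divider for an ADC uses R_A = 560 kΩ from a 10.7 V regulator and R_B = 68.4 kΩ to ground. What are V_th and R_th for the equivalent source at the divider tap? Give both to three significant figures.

V_th is the open-circuit tap voltage: 10.7 × 68.4/(560 + 68.4) = 1.16 V.
With the supply zeroed, R_A and R_B appear in parallel from the tap: R_th = R_A‖R_B = (560 × 68.4)/628.4 = 61.0 kΩ.

V_th = 1.16 V, R_th = 61.0 kΩ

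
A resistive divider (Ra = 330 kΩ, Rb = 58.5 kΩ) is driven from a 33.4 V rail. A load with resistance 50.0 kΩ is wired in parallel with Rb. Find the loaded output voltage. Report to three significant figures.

The load sits in parallel with Rb: Rb‖R_L = (58.5 × 50.0) / (58.5 + 50.0) = 26.96 kΩ.
V_out = 33.4 × 26.96 / (330 + 26.96) = 33.4 × 26.96/357.0 = 2.52 V.
(Unloaded it would have been 5.03 V.)

V_out ≈ 2.52 V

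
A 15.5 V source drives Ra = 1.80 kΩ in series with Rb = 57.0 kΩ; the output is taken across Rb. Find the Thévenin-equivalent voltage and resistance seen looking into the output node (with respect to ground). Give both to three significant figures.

V_th is the open-circuit tap voltage: 15.5 × 57.0/(1.80 + 57.0) = 15.0 V.
With the supply zeroed, Ra and Rb appear in parallel from the tap: R_th = Ra‖Rb = (1.80 × 57.0)/58.80 = 1.74 kΩ.

V_th = 15.0 V, R_th = 1.74 kΩ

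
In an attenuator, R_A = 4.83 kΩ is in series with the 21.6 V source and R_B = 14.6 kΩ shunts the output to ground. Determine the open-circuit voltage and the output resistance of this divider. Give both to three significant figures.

V_th = 16.2 V, R_th = 3.63 kΩ

V_th is the open-circuit tap voltage: 21.6 × 14.6/(4.83 + 14.6) = 16.2 V.
With the supply zeroed, R_A and R_B appear in parallel from the tap: R_th = R_A‖R_B = (4.83 × 14.6)/19.43 = 3.63 kΩ.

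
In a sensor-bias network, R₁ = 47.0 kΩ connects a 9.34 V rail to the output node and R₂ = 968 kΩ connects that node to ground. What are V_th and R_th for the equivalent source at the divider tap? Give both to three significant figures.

V_th = 8.91 V, R_th = 44.8 kΩ

V_th is the open-circuit tap voltage: 9.34 × 968/(47.0 + 968) = 8.91 V.
With the supply zeroed, R₁ and R₂ appear in parallel from the tap: R_th = R₁‖R₂ = (47.0 × 968)/1015 = 44.8 kΩ.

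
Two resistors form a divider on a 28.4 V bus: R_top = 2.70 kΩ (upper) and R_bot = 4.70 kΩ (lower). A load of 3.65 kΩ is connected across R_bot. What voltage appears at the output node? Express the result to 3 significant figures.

V_out ≈ 12.3 V

The load sits in parallel with R_bot: R_bot‖R_L = (4.70 × 3.65) / (4.70 + 3.65) = 2.054 kΩ.
V_out = 28.4 × 2.054 / (2.70 + 2.054) = 28.4 × 2.054/4.754 = 12.3 V.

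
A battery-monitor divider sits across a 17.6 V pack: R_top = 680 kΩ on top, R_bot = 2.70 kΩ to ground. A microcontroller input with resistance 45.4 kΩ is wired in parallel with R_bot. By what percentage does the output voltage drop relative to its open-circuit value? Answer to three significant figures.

The divider's output (Thévenin) resistance is R_top‖R_bot = 2.689 kΩ.
Fractional drop under load = R_th/(R_th + R_L) = 2.689 / (2.689 + 45.4) = 0.05592.
So the output falls by 5.59 %.

5.59 %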